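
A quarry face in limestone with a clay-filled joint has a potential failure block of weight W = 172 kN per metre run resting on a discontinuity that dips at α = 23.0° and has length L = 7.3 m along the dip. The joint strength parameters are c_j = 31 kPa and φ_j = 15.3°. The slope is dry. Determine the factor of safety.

Resolving the block weight along and normal to the plane and applying the Mohr–Coulomb strength on the joint:
N' = W cosα = 172·cos23.0° = 158.3 kN/m
Driving force T = W sinα = 172·sin23.0° = 67.2 kN/m
Resisting force R = c_j·L + N'·tanφ_j = 31·7.3 + 158.3·tan15.3° = 226.3 + 43.3 = 269.6 kN/m
FS = R / T = 269.6 / 67.2 = 4.012

FS = 4.01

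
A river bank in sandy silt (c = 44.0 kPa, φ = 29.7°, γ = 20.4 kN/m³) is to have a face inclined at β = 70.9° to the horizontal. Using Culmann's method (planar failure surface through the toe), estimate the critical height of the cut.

Culmann's analysis gives the critical failure plane at α_cr = (β + φ)/2 = (70.9 + 29.7)/2 = 50.3°, and the critical height
H_c = (4c/γ) · sinβ cosφ / [1 − cos(β − φ)]
    = (4·44.0/20.4) · sin70.9°·cos29.7° / [1 − cos(41.2°)]
    = 8.627 · 0.9449·0.8686 / [1 − 0.7524]
    = 8.627 · 0.8208 / 0.2476
    = 28.60 m

H_c = 28.60 m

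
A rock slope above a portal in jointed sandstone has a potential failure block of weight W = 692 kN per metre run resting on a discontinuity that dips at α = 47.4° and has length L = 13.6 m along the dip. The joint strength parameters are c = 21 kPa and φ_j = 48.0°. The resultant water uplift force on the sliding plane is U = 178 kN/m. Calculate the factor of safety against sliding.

FS = 1.19

Resolving the block weight along and normal to the plane and applying the Mohr–Coulomb strength on the joint:
N' = W cosα − U = 692·cos47.4° − 178 = 290.4 kN/m
Driving force T = W sinα = 692·sin47.4° = 509.4 kN/m
Resisting force R = c·L + N'·tanφ_j = 21·13.6 + 290.4·tan48.0° = 285.6 + 322.5 = 608.1 kN/m
FS = R / T = 608.1 / 509.4 = 1.194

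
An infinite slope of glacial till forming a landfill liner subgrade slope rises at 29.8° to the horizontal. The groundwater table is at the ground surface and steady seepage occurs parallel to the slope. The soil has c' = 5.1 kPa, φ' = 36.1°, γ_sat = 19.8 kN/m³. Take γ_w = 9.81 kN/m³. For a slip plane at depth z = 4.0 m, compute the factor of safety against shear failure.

FS = 0.79

With seepage parallel to the slope and the water table at the surface, the effective normal stress on the slip plane uses the buoyant unit weight γ' = γ_sat − γ_w while the driving shear stress uses γ_sat:
FS = [c' + γ' z cos²β tanφ'] / [γ_sat z sinβ cosβ]
γ' = 19.8 − 9.81 = 9.99 kN/m³
Numerator = 5.1 + 9.99·4.0·cos²29.8°·tan36.1° = 5.1 + 9.99·4.0·0.7530·0.7292 = 27.042 kPa
Denominator = 19.8·4.0·sin29.8°·cos29.8° = 19.8·4.0·0.4970·0.8678 = 34.156 kPa
FS = 27.042 / 34.156 = 0.792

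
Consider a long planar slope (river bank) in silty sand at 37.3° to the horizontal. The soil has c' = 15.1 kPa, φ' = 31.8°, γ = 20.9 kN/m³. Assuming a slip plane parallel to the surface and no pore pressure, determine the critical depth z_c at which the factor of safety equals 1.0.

Setting FS = 1.00 in FS = [c' + γz cos²β tanφ'] / [γz sinβ cosβ] and solving for z:
z = c' / [γ cosβ (FS·sinβ − cosβ·tanφ')]
  = 15.1 / [20.9·cos37.3°·(1.00·sin37.3° − cos37.3°·tan31.8°)]
  = 15.1 / [20.9·0.7955·(1.00·0.6060 − 0.7955·0.6200)]
  = 15.1 / 1.8749 = 8.054 m

z_c = 8.05 m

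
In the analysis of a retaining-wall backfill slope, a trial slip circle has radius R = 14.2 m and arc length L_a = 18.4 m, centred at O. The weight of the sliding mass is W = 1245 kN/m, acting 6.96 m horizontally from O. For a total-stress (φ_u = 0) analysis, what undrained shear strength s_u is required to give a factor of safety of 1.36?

s_u = 45.1 kPa

FS = s_u·L_a·R / (W·d), so s_u = FS·W·d / (L_a·R).
s_u = 1.36·1245·6.96 / (18.40·14.2) = 11784.7 / 261.28 = 45.10 kPa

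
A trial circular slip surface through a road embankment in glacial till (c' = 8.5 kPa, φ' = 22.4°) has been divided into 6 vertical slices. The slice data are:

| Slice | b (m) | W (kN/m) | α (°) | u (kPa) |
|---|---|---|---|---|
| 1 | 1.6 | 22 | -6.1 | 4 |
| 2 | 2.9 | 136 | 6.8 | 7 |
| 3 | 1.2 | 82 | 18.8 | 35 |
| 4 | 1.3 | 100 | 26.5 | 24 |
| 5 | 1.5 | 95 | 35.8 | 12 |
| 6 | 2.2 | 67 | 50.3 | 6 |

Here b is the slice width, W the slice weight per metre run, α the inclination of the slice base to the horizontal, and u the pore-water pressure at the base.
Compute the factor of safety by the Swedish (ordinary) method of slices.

FS = 1.19

Ordinary method of slices: FS = Σ[c'·Δl_i + (W_i cosα_i − u_i·Δl_i)·tanφ'] / Σ W_i sinα_i, with Δl_i = b_i / cosα_i.
Slice 1: Δl = 1.6/cos(-6.1°) = 1.609 m; N'_1 = 22·cos(-6.1°) − 4·1.609 = 15.4; c'Δl = 13.68; W sinα = -2.3
Slice 2: Δl = 2.9/cos6.8° = 2.921 m; N'_2 = 136·cos6.8° − 7·2.921 = 114.6; c'Δl = 24.82; W sinα = 16.1
Slice 3: Δl = 1.2/cos18.8° = 1.268 m; N'_3 = 82·cos18.8° − 35·1.268 = 33.3; c'Δl = 10.77; W sinα = 26.4
Slice 4: Δl = 1.3/cos26.5° = 1.453 m; N'_4 = 100·cos26.5° − 24·1.453 = 54.6; c'Δl = 12.35; W sinα = 44.6
Slice 5: Δl = 1.5/cos35.8° = 1.849 m; N'_5 = 95·cos35.8° − 12·1.849 = 54.9; c'Δl = 15.72; W sinα = 55.6
Slice 6: Δl = 2.2/cos50.3° = 3.444 m; N'_6 = 67·cos50.3° − 6·3.444 = 22.1; c'Δl = 29.28; W sinα = 51.5
Σc'Δl = 106.6 kN/m; ΣN' = 294.9 kN/m; ΣW sinα = 191.9 kN/m
Resisting = 106.6 + 294.9·tan22.4° = 106.6 + 121.6 = 228.2 kN/m
FS = 228.2 / 191.9 = 1.189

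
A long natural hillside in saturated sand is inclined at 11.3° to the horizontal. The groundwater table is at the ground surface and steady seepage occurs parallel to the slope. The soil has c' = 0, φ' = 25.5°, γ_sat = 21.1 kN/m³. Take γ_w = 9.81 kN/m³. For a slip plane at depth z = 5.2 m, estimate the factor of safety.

With seepage parallel to the slope and the water table at the surface, the effective normal stress on the slip plane uses the buoyant unit weight γ' = γ_sat − γ_w while the driving shear stress uses γ_sat:
FS = [c' + γ' z cos²β tanφ'] / [γ_sat z sinβ cosβ]
(For c' = 0 this reduces to FS = (γ'/γ_sat)·tanφ'/tanβ.)
γ' = 21.1 − 9.81 = 11.29 kN/m³
Numerator = 0.0 + 11.29·5.2·cos²11.3°·tan25.5° = 0.0 + 11.29·5.2·0.9616·0.4770 = 26.927 kPa
Denominator = 21.1·5.2·sin11.3°·cos11.3° = 21.1·5.2·0.1959·0.9806 = 21.082 kPa
FS = 26.927 / 21.082 = 1.277

FS = 1.28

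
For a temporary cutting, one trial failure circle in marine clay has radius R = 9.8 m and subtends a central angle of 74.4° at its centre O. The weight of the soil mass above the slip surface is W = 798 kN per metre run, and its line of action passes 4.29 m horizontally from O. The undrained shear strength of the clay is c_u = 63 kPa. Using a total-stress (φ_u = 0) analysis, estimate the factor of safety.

Taking moments about the centre O, the resisting moment is provided by the undrained shear strength acting along the arc:
Arc length L_a = R·θ = 9.8·(74.4°·π/180) = 9.8·1.2985 = 12.73 m
M_R = c_u·L_a·R = 63·12.73·9.8 = 7856.8 kN·m/m
M_D = W·d = 798·4.29 = 3423.4 kN·m/m
FS = M_R / M_D = 7856.8 / 3423.4 = 2.295

FS = 2.30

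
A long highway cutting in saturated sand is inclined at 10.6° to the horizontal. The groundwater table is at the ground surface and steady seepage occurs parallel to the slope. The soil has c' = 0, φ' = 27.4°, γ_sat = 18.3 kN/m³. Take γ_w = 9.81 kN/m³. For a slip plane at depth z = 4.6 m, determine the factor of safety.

With seepage parallel to the slope and the water table at the surface, the effective normal stress on the slip plane uses the buoyant unit weight γ' = γ_sat − γ_w while the driving shear stress uses γ_sat:
FS = [c' + γ' z cos²β tanφ'] / [γ_sat z sinβ cosβ]
(For c' = 0 this reduces to FS = (γ'/γ_sat)·tanφ'/tanβ.)
γ' = 18.3 − 9.81 = 8.49 kN/m³
Numerator = 0.0 + 8.49·4.6·cos²10.6°·tan27.4° = 0.0 + 8.49·4.6·0.9662·0.5184 = 19.559 kPa
Denominator = 18.3·4.6·sin10.6°·cos10.6° = 18.3·4.6·0.1840·0.9829 = 15.221 kPa
FS = 19.559 / 15.221 = 1.285

FS = 1.28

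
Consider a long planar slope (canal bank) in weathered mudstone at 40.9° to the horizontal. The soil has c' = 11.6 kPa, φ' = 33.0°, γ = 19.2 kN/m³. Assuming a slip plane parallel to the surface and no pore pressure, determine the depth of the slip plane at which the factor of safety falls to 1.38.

Setting FS = 1.38 in FS = [c' + γz cos²β tanφ'] / [γz sinβ cosβ] and solving for z:
z = c' / [γ cosβ (FS·sinβ − cosβ·tanφ')]
  = 11.6 / [19.2·cos40.9°·(1.38·sin40.9° − cos40.9°·tan33.0°)]
  = 11.6 / [19.2·0.7559·(1.38·0.6547 − 0.7559·0.6494)]
  = 11.6 / 5.9890 = 1.937 m

z = 1.94 m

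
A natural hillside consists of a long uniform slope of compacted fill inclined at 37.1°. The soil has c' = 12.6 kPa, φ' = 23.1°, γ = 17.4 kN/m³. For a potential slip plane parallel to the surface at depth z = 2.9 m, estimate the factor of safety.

For an infinite slope with a slip plane parallel to the surface (no pore pressure): FS = [c' + γz cos²β tanφ'] / [γz sinβ cosβ].
γz = 17.4·2.9 = 50.46 kN/m²
Numerator = 12.6 + 50.46·cos²37.1°·tan23.1° = 12.6 + 50.46·0.6361·0.4265 = 26.292 kPa
Denominator = 50.46·sin37.1°·cos37.1° = 50.46·0.6032·0.7976 = 24.277 kPa
FS = 26.292 / 24.277 = 1.083

FS = 1.08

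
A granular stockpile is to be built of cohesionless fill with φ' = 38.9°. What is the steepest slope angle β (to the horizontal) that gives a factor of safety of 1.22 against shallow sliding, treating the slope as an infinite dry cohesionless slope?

β = 33.5°

For an infinite dry cohesionless slope FS = tanφ'/tanβ, so tanβ = tanφ' / FS.
tanβ = tan38.9° / 1.22 = 0.8069 / 1.22 = 0.6614
β = arctan(0.6614) = 33.48°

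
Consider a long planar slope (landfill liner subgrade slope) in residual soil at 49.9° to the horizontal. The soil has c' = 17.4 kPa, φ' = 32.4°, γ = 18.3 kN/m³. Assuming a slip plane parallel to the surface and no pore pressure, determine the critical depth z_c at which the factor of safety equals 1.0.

Setting FS = 1.00 in FS = [c' + γz cos²β tanφ'] / [γz sinβ cosβ] and solving for z:
z = c' / [γ cosβ (FS·sinβ − cosβ·tanφ')]
  = 17.4 / [18.3·cos49.9°·(1.00·sin49.9° − cos49.9°·tan32.4°)]
  = 17.4 / [18.3·0.6441·(1.00·0.7649 − 0.6441·0.6346)]
  = 17.4 / 4.1981 = 4.145 m

z_c = 4.14 m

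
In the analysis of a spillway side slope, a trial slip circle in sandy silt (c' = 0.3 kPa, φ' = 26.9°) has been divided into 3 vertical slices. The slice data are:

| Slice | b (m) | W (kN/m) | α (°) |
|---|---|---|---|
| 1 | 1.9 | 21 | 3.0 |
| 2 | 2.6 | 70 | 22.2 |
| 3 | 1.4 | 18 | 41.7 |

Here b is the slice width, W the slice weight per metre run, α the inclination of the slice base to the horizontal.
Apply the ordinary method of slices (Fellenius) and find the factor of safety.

Ordinary method of slices: FS = Σ[c'·Δl_i + (W_i cosα_i)·tanφ'] / Σ W_i sinα_i, with Δl_i = b_i / cosα_i.
Slice 1: Δl = 1.9/cos3.0° = 1.903 m; N'_1 = 21·cos3.0° = 21.0; c'Δl = 0.57; W sinα = 1.1
Slice 2: Δl = 2.6/cos22.2° = 2.808 m; N'_2 = 70·cos22.2° = 64.8; c'Δl = 0.84; W sinα = 26.4
Slice 3: Δl = 1.4/cos41.7° = 1.875 m; N'_3 = 18·cos41.7° = 13.4; c'Δl = 0.56; W sinα = 12.0
Σc'Δl = 2.0 kN/m; ΣN' = 99.2 kN/m; ΣW sinα = 39.5 kN/m
Resisting = 2.0 + 99.2·tan26.9° = 2.0 + 50.3 = 52.3 kN/m
FS = 52.3 / 39.5 = 1.324

FS = 1.32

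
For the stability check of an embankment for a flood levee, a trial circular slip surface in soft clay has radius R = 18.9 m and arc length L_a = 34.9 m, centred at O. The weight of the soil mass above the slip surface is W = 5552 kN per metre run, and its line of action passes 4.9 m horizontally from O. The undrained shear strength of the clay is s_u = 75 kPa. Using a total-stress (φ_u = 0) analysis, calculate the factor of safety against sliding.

Taking moments about the centre O, the resisting moment is provided by the undrained shear strength acting along the arc:
M_R = s_u·L_a·R = 75·34.90·18.9 = 49470.7 kN·m/m
M_D = W·d = 5552·4.9 = 27204.8 kN·m/m
FS = M_R / M_D = 49470.7 / 27204.8 = 1.818

FS = 1.82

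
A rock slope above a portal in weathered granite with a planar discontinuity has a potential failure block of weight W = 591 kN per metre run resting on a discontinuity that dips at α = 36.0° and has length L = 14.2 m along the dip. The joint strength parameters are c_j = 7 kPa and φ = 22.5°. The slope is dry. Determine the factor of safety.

Resolving the block weight along and normal to the plane and applying the Mohr–Coulomb strength on the joint:
N' = W cosα = 591·cos36.0° = 478.1 kN/m
Driving force T = W sinα = 591·sin36.0° = 347.4 kN/m
Resisting force R = c_j·L + N'·tanφ = 7·14.2 + 478.1·tan22.5° = 99.4 + 198.0 = 297.4 kN/m
FS = R / T = 297.4 / 347.4 = 0.856

FS = 0.86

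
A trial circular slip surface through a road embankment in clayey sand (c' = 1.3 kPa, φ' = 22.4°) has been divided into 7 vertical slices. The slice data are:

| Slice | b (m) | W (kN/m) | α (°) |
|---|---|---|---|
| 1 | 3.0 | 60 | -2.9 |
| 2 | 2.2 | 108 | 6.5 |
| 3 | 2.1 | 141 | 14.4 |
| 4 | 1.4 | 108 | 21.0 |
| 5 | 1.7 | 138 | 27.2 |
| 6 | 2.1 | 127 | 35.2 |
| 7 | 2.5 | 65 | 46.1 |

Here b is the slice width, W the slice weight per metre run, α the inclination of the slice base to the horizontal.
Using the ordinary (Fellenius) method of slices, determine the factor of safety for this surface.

Ordinary method of slices: FS = Σ[c'·Δl_i + (W_i cosα_i)·tanφ'] / Σ W_i sinα_i, with Δl_i = b_i / cosα_i.
Slice 1: Δl = 3.0/cos(-2.9°) = 3.004 m; N'_1 = 60·cos(-2.9°) = 59.9; c'Δl = 3.91; W sinα = -3.0
Slice 2: Δl = 2.2/cos6.5° = 2.214 m; N'_2 = 108·cos6.5° = 107.3; c'Δl = 2.88; W sinα = 12.2
Slice 3: Δl = 2.1/cos14.4° = 2.168 m; N'_3 = 141·cos14.4° = 136.6; c'Δl = 2.82; W sinα = 35.1
Slice 4: Δl = 1.4/cos21.0° = 1.500 m; N'_4 = 108·cos21.0° = 100.8; c'Δl = 1.95; W sinα = 38.7
Slice 5: Δl = 1.7/cos27.2° = 1.911 m; N'_5 = 138·cos27.2° = 122.7; c'Δl = 2.48; W sinα = 63.1
Slice 6: Δl = 2.1/cos35.2° = 2.570 m; N'_6 = 127·cos35.2° = 103.8; c'Δl = 3.34; W sinα = 73.2
Slice 7: Δl = 2.5/cos46.1° = 3.605 m; N'_7 = 65·cos46.1° = 45.1; c'Δl = 4.69; W sinα = 46.8
Σc'Δl = 22.1 kN/m; ΣN' = 676.2 kN/m; ΣW sinα = 266.1 kN/m
Resisting = 22.1 + 676.2·tan22.4° = 22.1 + 278.7 = 300.8 kN/m
FS = 300.8 / 266.1 = 1.130

FS = 1.13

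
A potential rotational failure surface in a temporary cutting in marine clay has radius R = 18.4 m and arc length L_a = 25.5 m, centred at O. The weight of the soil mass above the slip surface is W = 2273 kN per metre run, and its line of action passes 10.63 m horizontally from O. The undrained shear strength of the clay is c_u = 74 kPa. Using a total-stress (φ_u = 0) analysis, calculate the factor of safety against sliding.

Taking moments about the centre O, the resisting moment is provided by the undrained shear strength acting along the arc:
M_R = c_u·L_a·R = 74·25.50·18.4 = 34720.8 kN·m/m
M_D = W·d = 2273·10.63 = 24162.0 kN·m/m
FS = M_R / M_D = 34720.8 / 24162.0 = 1.437

FS = 1.44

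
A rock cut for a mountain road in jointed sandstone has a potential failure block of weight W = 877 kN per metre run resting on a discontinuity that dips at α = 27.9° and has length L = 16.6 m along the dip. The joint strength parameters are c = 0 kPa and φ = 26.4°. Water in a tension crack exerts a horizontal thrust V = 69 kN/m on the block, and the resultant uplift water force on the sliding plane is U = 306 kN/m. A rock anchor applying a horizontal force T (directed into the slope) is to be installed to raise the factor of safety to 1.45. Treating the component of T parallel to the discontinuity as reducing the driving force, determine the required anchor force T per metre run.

Resolving forces along and normal to the sliding plane, with the horizontal anchor force T adding T·sinα to the effective normal force and T·cosα acting up the plane against the driving force:
FS = [cL + (W cosα − U − V sinα + T sinα) tanφ] / [W sinα + V cosα − T cosα]
Without the anchor: N' = 436.8 kN/m, driving T_d = 471.4 kN/m, resisting R = 0·16.6 + 436.8·tan26.4° = 216.8 kN/m, FS = 0.46.
Setting FS = 1.45 and solving for T:
1.45·(471.4 − T cos27.9°) = 216.8 + T sin27.9°·tan26.4°
T·(sin27.9°·tan26.4° + 1.45·cos27.9°) = 1.45·471.4 − 216.8
T·(0.4679·0.4964 + 1.45·0.8838) = 683.5 − 216.8 = 466.6
T·1.5137 = 466.6
T = 308.3 kN/m

T = 308 kN/m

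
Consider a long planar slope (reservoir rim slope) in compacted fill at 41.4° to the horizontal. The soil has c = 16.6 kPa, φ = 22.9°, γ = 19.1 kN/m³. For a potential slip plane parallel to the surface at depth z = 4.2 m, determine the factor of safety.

FS = 0.90

For an infinite slope with a slip plane parallel to the surface (no pore pressure): FS = [c + γz cos²β tanφ] / [γz sinβ cosβ].
γz = 19.1·4.2 = 80.22 kN/m²
Numerator = 16.6 + 80.22·cos²41.4°·tan22.9° = 16.6 + 80.22·0.5627·0.4224 = 35.667 kPa
Denominator = 80.22·sin41.4°·cos41.4° = 80.22·0.6613·0.7501 = 39.794 kPa
FS = 35.667 / 39.794 = 0.896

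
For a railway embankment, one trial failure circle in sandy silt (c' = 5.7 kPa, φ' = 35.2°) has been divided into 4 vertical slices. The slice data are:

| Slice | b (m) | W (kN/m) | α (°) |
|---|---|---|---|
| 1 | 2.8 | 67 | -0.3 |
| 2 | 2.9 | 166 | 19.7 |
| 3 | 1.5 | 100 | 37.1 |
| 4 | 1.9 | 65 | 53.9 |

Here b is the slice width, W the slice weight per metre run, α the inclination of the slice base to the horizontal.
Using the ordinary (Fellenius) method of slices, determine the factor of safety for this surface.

Ordinary method of slices: FS = Σ[c'·Δl_i + (W_i cosα_i)·tanφ'] / Σ W_i sinα_i, with Δl_i = b_i / cosα_i.
Slice 1: Δl = 2.8/cos(-0.3°) = 2.800 m; N'_1 = 67·cos(-0.3°) = 67.0; c'Δl = 15.96; W sinα = -0.4
Slice 2: Δl = 2.9/cos19.7° = 3.080 m; N'_2 = 166·cos19.7° = 156.3; c'Δl = 17.56; W sinα = 56.0
Slice 3: Δl = 1.5/cos37.1° = 1.881 m; N'_3 = 100·cos37.1° = 79.8; c'Δl = 10.72; W sinα = 60.3
Slice 4: Δl = 1.9/cos53.9° = 3.225 m; N'_4 = 65·cos53.9° = 38.3; c'Δl = 18.38; W sinα = 52.5
Σc'Δl = 62.6 kN/m; ΣN' = 341.3 kN/m; ΣW sinα = 168.4 kN/m
Resisting = 62.6 + 341.3·tan35.2° = 62.6 + 240.8 = 303.4 kN/m
FS = 303.4 / 168.4 = 1.801

FS = 1.80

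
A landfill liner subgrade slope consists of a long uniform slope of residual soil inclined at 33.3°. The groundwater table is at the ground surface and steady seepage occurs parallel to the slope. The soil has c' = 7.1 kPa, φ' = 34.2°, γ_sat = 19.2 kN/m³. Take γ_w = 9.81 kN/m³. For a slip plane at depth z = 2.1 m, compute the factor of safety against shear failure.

FS = 0.89

With seepage parallel to the slope and the water table at the surface, the effective normal stress on the slip plane uses the buoyant unit weight γ' = γ_sat − γ_w while the driving shear stress uses γ_sat:
FS = [c' + γ' z cos²β tanφ'] / [γ_sat z sinβ cosβ]
γ' = 19.2 − 9.81 = 9.39 kN/m³
Numerator = 7.1 + 9.39·2.1·cos²33.3°·tan34.2° = 7.1 + 9.39·2.1·0.6986·0.6796 = 16.462 kPa
Denominator = 19.2·2.1·sin33.3°·cos33.3° = 19.2·2.1·0.5490·0.8358 = 18.502 kPa
FS = 16.462 / 18.502 = 0.890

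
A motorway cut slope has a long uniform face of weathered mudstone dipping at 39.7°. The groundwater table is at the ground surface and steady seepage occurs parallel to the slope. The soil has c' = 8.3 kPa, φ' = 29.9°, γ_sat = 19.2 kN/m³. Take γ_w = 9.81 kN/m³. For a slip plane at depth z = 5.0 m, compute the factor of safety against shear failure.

FS = 0.51

With seepage parallel to the slope and the water table at the surface, the effective normal stress on the slip plane uses the buoyant unit weight γ' = γ_sat − γ_w while the driving shear stress uses γ_sat:
FS = [c' + γ' z cos²β tanφ'] / [γ_sat z sinβ cosβ]
γ' = 19.2 − 9.81 = 9.39 kN/m³
Numerator = 8.3 + 9.39·5.0·cos²39.7°·tan29.9° = 8.3 + 9.39·5.0·0.5920·0.5750 = 24.282 kPa
Denominator = 19.2·5.0·sin39.7°·cos39.7° = 19.2·5.0·0.6388·0.7694 = 47.181 kPa
FS = 24.282 / 47.181 = 0.515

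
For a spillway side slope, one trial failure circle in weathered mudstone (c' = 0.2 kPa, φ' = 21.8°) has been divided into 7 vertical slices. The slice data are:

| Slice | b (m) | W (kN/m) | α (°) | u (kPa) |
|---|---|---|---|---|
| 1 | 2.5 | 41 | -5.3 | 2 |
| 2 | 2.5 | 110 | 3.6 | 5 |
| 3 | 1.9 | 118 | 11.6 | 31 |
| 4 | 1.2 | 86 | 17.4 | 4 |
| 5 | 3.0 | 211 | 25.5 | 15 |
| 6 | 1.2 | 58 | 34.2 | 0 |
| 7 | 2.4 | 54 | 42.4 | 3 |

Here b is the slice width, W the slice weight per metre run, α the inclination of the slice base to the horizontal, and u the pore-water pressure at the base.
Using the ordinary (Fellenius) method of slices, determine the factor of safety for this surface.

Ordinary method of slices: FS = Σ[c'·Δl_i + (W_i cosα_i − u_i·Δl_i)·tanφ'] / Σ W_i sinα_i, with Δl_i = b_i / cosα_i.
Slice 1: Δl = 2.5/cos(-5.3°) = 2.511 m; N'_1 = 41·cos(-5.3°) − 2·2.511 = 35.8; c'Δl = 0.50; W sinα = -3.8
Slice 2: Δl = 2.5/cos3.6° = 2.505 m; N'_2 = 110·cos3.6° − 5·2.505 = 97.3; c'Δl = 0.50; W sinα = 6.9
Slice 3: Δl = 1.9/cos11.6° = 1.940 m; N'_3 = 118·cos11.6° − 31·1.940 = 55.5; c'Δl = 0.39; W sinα = 23.7
Slice 4: Δl = 1.2/cos17.4° = 1.258 m; N'_4 = 86·cos17.4° − 4·1.258 = 77.0; c'Δl = 0.25; W sinα = 25.7
Slice 5: Δl = 3.0/cos25.5° = 3.324 m; N'_5 = 211·cos25.5° − 15·3.324 = 140.6; c'Δl = 0.66; W sinα = 90.8
Slice 6: Δl = 1.2/cos34.2° = 1.451 m; N'_6 = 58·cos34.2° − 0·1.451 = 48.0; c'Δl = 0.29; W sinα = 32.6
Slice 7: Δl = 2.4/cos42.4° = 3.250 m; N'_7 = 54·cos42.4° − 3·3.250 = 30.1; c'Δl = 0.65; W sinα = 36.4
Σc'Δl = 3.2 kN/m; ΣN' = 484.2 kN/m; ΣW sinα = 212.4 kN/m
Resisting = 3.2 + 484.2·tan21.8° = 3.2 + 193.7 = 196.9 kN/m
FS = 196.9 / 212.4 = 0.927

FS = 0.93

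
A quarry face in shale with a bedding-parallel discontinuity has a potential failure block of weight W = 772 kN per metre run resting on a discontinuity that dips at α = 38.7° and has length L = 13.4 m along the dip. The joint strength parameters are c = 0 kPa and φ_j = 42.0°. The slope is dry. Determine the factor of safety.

Resolving the block weight along and normal to the plane and applying the Mohr–Coulomb strength on the joint:
N' = W cosα = 772·cos38.7° = 602.5 kN/m
Driving force T = W sinα = 772·sin38.7° = 482.7 kN/m
Resisting force R = c·L + N'·tanφ_j = 0·13.4 + 602.5·tan42.0° = 0.0 + 542.5 = 542.5 kN/m
FS = R / T = 542.5 / 482.7 = 1.124

FS = 1.12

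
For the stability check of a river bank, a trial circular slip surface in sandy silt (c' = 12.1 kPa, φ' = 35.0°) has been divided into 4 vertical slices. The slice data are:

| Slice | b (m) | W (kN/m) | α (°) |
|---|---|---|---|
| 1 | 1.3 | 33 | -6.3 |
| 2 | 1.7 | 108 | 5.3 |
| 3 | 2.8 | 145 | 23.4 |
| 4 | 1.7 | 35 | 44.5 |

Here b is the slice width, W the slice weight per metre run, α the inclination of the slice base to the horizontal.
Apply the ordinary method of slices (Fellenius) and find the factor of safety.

FS = 3.52

Ordinary method of slices: FS = Σ[c'·Δl_i + (W_i cosα_i)·tanφ'] / Σ W_i sinα_i, with Δl_i = b_i / cosα_i.
Slice 1: Δl = 1.3/cos(-6.3°) = 1.308 m; N'_1 = 33·cos(-6.3°) = 32.8; c'Δl = 15.83; W sinα = -3.6
Slice 2: Δl = 1.7/cos5.3° = 1.707 m; N'_2 = 108·cos5.3° = 107.5; c'Δl = 20.66; W sinα = 10.0
Slice 3: Δl = 2.8/cos23.4° = 3.051 m; N'_3 = 145·cos23.4° = 133.1; c'Δl = 36.92; W sinα = 57.6
Slice 4: Δl = 1.7/cos44.5° = 2.383 m; N'_4 = 35·cos44.5° = 25.0; c'Δl = 28.84; W sinα = 24.5
Σc'Δl = 102.2 kN/m; ΣN' = 298.4 kN/m; ΣW sinα = 88.5 kN/m
Resisting = 102.2 + 298.4·tan35.0° = 102.2 + 208.9 = 311.2 kN/m
FS = 311.2 / 88.5 = 3.517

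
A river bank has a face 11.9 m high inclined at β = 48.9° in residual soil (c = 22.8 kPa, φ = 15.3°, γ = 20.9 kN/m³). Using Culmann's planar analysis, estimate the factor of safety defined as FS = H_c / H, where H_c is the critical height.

FS = 1.60

H_c = (4c/γ) · sinβ cosφ / [1 − cos(β − φ)]
    = (4·22.8/20.9) · sin48.9°·cos15.3° / [1 − cos33.6°]
    = 4.364 · 0.7269 / 0.1671 = 18.98 m
FS = H_c / H = 18.98 / 11.9 = 1.595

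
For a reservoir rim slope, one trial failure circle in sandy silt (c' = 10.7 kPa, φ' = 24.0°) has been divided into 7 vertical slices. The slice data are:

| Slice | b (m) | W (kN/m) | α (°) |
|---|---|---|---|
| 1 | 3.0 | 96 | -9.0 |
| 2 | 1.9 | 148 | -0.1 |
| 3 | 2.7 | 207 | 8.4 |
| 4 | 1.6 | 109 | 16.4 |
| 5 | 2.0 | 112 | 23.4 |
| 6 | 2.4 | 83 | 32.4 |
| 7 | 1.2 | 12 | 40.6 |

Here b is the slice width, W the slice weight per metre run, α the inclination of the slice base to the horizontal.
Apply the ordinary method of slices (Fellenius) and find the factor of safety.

Ordinary method of slices: FS = Σ[c'·Δl_i + (W_i cosα_i)·tanφ'] / Σ W_i sinα_i, with Δl_i = b_i / cosα_i.
Slice 1: Δl = 3.0/cos(-9.0°) = 3.037 m; N'_1 = 96·cos(-9.0°) = 94.8; c'Δl = 32.50; W sinα = -15.0
Slice 2: Δl = 1.9/cos(-0.1°) = 1.900 m; N'_2 = 148·cos(-0.1°) = 148.0; c'Δl = 20.33; W sinα = -0.3
Slice 3: Δl = 2.7/cos8.4° = 2.729 m; N'_3 = 207·cos8.4° = 204.8; c'Δl = 29.20; W sinα = 30.2
Slice 4: Δl = 1.6/cos16.4° = 1.668 m; N'_4 = 109·cos16.4° = 104.6; c'Δl = 17.85; W sinα = 30.8
Slice 5: Δl = 2.0/cos23.4° = 2.179 m; N'_5 = 112·cos23.4° = 102.8; c'Δl = 23.32; W sinα = 44.5
Slice 6: Δl = 2.4/cos32.4° = 2.842 m; N'_6 = 83·cos32.4° = 70.1; c'Δl = 30.41; W sinα = 44.5
Slice 7: Δl = 1.2/cos40.6° = 1.580 m; N'_7 = 12·cos40.6° = 9.1; c'Δl = 16.91; W sinα = 7.8
Σc'Δl = 170.5 kN/m; ΣN' = 734.1 kN/m; ΣW sinα = 142.5 kN/m
Resisting = 170.5 + 734.1·tan24.0° = 170.5 + 326.9 = 497.4 kN/m
FS = 497.4 / 142.5 = 3.490

FS = 3.49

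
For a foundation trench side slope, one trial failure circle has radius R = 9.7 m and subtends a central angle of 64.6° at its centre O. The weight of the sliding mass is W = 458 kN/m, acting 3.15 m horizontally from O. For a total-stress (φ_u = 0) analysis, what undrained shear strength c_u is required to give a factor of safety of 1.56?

c_u = 21.2 kPa

FS = c_u·L_a·R / (W·d), so c_u = FS·W·d / (L_a·R).
Arc length L_a = R·θ = 9.7·(64.6°·π/180) = 9.7·1.1275 = 10.94 m
c_u = 1.56·458·3.15 / (10.94·9.7) = 2250.6 / 106.08 = 21.22 kPa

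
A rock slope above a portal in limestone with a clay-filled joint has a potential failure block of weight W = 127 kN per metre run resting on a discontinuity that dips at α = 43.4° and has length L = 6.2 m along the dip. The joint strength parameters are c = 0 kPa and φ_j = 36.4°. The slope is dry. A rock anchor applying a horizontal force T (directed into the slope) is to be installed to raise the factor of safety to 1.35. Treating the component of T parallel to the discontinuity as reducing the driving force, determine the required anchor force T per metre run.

Resolving forces along and normal to the sliding plane, with the horizontal anchor force T adding T·sinα to the effective normal force and T·cosα acting up the plane against the driving force:
FS = [cL + (W cosα + T sinα) tanφ_j] / [W sinα − T cosα]
Without the anchor: N' = 92.3 kN/m, driving T_d = 87.3 kN/m, resisting R = 0·6.2 + 92.3·tan36.4° = 68.0 kN/m, FS = 0.78.
Setting FS = 1.35 and solving for T:
1.35·(87.3 − T cos43.4°) = 68.0 + T sin43.4°·tan36.4°
T·(sin43.4°·tan36.4° + 1.35·cos43.4°) = 1.35·87.3 − 68.0
T·(0.6871·0.7373 + 1.35·0.7266) = 117.8 − 68.0 = 49.8
T·1.4874 = 49.8
T = 33.5 kN/m

T = 33 kN/m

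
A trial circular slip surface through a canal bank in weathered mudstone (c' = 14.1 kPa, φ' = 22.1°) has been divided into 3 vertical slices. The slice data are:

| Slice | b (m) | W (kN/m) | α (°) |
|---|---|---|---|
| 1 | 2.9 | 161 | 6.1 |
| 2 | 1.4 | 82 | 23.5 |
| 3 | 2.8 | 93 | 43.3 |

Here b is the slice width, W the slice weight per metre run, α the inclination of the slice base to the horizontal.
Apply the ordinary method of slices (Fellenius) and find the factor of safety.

Ordinary method of slices: FS = Σ[c'·Δl_i + (W_i cosα_i)·tanφ'] / Σ W_i sinα_i, with Δl_i = b_i / cosα_i.
Slice 1: Δl = 2.9/cos6.1° = 2.917 m; N'_1 = 161·cos6.1° = 160.1; c'Δl = 41.12; W sinα = 17.1
Slice 2: Δl = 1.4/cos23.5° = 1.527 m; N'_2 = 82·cos23.5° = 75.2; c'Δl = 21.53; W sinα = 32.7
Slice 3: Δl = 2.8/cos43.3° = 3.847 m; N'_3 = 93·cos43.3° = 67.7; c'Δl = 54.25; W sinα = 63.8
Σc'Δl = 116.9 kN/m; ΣN' = 303.0 kN/m; ΣW sinα = 113.6 kN/m
Resisting = 116.9 + 303.0·tan22.1° = 116.9 + 123.0 = 239.9 kN/m
FS = 239.9 / 113.6 = 2.112

FS = 2.11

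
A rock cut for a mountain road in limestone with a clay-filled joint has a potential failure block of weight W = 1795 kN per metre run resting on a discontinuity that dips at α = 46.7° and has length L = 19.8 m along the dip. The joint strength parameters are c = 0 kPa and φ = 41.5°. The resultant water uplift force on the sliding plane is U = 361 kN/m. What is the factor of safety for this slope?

Resolving the block weight along and normal to the plane and applying the Mohr–Coulomb strength on the joint:
N' = W cosα − U = 1795·cos46.7° − 361 = 870.0 kN/m
Driving force T = W sinα = 1795·sin46.7° = 1306.4 kN/m
Resisting force R = c·L + N'·tanφ = 0·19.8 + 870.0·tan41.5° = 0.0 + 769.7 = 769.7 kN/m
FS = R / T = 769.7 / 1306.4 = 0.589

FS = 0.59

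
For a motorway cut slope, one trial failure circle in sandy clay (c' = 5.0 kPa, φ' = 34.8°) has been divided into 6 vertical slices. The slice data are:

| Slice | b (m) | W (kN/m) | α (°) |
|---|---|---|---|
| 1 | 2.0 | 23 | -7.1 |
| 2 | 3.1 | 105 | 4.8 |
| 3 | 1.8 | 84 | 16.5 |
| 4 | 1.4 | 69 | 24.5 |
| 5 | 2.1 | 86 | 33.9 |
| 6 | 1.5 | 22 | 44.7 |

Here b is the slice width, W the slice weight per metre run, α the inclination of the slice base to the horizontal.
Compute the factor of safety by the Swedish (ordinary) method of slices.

Ordinary method of slices: FS = Σ[c'·Δl_i + (W_i cosα_i)·tanφ'] / Σ W_i sinα_i, with Δl_i = b_i / cosα_i.
Slice 1: Δl = 2.0/cos(-7.1°) = 2.015 m; N'_1 = 23·cos(-7.1°) = 22.8; c'Δl = 10.08; W sinα = -2.8
Slice 2: Δl = 3.1/cos4.8° = 3.111 m; N'_2 = 105·cos4.8° = 104.6; c'Δl = 15.55; W sinα = 8.8
Slice 3: Δl = 1.8/cos16.5° = 1.877 m; N'_3 = 84·cos16.5° = 80.5; c'Δl = 9.39; W sinα = 23.9
Slice 4: Δl = 1.4/cos24.5° = 1.539 m; N'_4 = 69·cos24.5° = 62.8; c'Δl = 7.69; W sinα = 28.6
Slice 5: Δl = 2.1/cos33.9° = 2.530 m; N'_5 = 86·cos33.9° = 71.4; c'Δl = 12.65; W sinα = 48.0
Slice 6: Δl = 1.5/cos44.7° = 2.110 m; N'_6 = 22·cos44.7° = 15.6; c'Δl = 10.55; W sinα = 15.5
Σc'Δl = 65.9 kN/m; ΣN' = 357.8 kN/m; ΣW sinα = 121.9 kN/m
Resisting = 65.9 + 357.8·tan34.8° = 65.9 + 248.7 = 314.6 kN/m
FS = 314.6 / 121.9 = 2.582

FS = 2.58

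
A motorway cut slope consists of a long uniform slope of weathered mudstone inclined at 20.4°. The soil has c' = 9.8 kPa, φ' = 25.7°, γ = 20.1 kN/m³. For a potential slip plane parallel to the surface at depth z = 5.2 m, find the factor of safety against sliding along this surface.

For an infinite slope with a slip plane parallel to the surface (no pore pressure): FS = [c' + γz cos²β tanφ'] / [γz sinβ cosβ].
γz = 20.1·5.2 = 104.52 kN/m²
Numerator = 9.8 + 104.52·cos²20.4°·tan25.7° = 9.8 + 104.52·0.8785·0.4813 = 53.990 kPa
Denominator = 104.52·sin20.4°·cos20.4° = 104.52·0.3486·0.9373 = 34.148 kPa
FS = 53.990 / 34.148 = 1.581

FS = 1.58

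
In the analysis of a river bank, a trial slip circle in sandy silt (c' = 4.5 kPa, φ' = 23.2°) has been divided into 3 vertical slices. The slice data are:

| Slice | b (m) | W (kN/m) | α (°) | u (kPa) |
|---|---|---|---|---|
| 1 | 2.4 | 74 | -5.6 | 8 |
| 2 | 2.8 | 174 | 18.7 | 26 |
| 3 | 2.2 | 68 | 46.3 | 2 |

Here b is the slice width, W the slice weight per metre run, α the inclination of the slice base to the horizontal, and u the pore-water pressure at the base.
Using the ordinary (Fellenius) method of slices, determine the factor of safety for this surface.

FS = 1.20

Ordinary method of slices: FS = Σ[c'·Δl_i + (W_i cosα_i − u_i·Δl_i)·tanφ'] / Σ W_i sinα_i, with Δl_i = b_i / cosα_i.
Slice 1: Δl = 2.4/cos(-5.6°) = 2.412 m; N'_1 = 74·cos(-5.6°) − 8·2.412 = 54.4; c'Δl = 10.85; W sinα = -7.2
Slice 2: Δl = 2.8/cos18.7° = 2.956 m; N'_2 = 174·cos18.7° − 26·2.956 = 88.0; c'Δl = 13.30; W sinα = 55.8
Slice 3: Δl = 2.2/cos46.3° = 3.184 m; N'_3 = 68·cos46.3° − 2·3.184 = 40.6; c'Δl = 14.33; W sinα = 49.2
Σc'Δl = 38.5 kN/m; ΣN' = 182.9 kN/m; ΣW sinα = 97.7 kN/m
Resisting = 38.5 + 182.9·tan23.2° = 38.5 + 78.4 = 116.9 kN/m
FS = 116.9 / 97.7 = 1.196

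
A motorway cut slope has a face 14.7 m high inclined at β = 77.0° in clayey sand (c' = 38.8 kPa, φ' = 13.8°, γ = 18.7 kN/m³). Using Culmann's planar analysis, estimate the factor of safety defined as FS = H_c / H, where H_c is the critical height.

FS = 0.97

H_c = (4c'/γ) · sinβ cosφ' / [1 − cos(β − φ')]
    = (4·38.8/18.7) · sin77.0°·cos13.8° / [1 − cos63.2°]
    = 8.299 · 0.9462 / 0.5491 = 14.30 m
FS = H_c / H = 14.30 / 14.7 = 0.973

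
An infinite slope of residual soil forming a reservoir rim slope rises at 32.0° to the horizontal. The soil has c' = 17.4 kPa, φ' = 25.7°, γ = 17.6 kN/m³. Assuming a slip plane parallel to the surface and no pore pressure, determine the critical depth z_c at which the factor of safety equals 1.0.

z_c = 9.57 m

Setting FS = 1.00 in FS = [c' + γz cos²β tanφ'] / [γz sinβ cosβ] and solving for z:
z = c' / [γ cosβ (FS·sinβ − cosβ·tanφ')]
  = 17.4 / [17.6·cos32.0°·(1.00·sin32.0° − cos32.0°·tan25.7°)]
  = 17.4 / [17.6·0.8480·(1.00·0.5299 − 0.8480·0.4813)]
  = 17.4 / 1.8177 = 9.573 m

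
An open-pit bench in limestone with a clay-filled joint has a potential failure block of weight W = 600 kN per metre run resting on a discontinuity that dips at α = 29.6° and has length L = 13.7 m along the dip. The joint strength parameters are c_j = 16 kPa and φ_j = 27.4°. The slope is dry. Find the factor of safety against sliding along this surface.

Resolving the block weight along and normal to the plane and applying the Mohr–Coulomb strength on the joint:
N' = W cosα = 600·cos29.6° = 521.7 kN/m
Driving force T = W sinα = 600·sin29.6° = 296.4 kN/m
Resisting force R = c_j·L + N'·tanφ_j = 16·13.7 + 521.7·tan27.4° = 219.2 + 270.4 = 489.6 kN/m
FS = R / T = 489.6 / 296.4 = 1.652

FS = 1.65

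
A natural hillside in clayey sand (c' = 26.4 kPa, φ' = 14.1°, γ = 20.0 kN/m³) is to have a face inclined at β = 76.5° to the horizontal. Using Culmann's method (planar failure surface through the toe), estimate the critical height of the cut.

H_c = 9.28 m

Culmann's analysis gives the critical failure plane at α_cr = (β + φ')/2 = (76.5 + 14.1)/2 = 45.3°, and the critical height
H_c = (4c'/γ) · sinβ cosφ' / [1 − cos(β − φ')]
    = (4·26.4/20.0) · sin76.5°·cos14.1° / [1 − cos(62.4°)]
    = 5.280 · 0.9724·0.9699 / [1 − 0.4633]
    = 5.280 · 0.9431 / 0.5367
    = 9.28 m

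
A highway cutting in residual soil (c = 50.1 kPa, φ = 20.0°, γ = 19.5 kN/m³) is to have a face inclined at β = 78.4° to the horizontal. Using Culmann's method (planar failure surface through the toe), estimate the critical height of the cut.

H_c = 19.87 m

Culmann's analysis gives the critical failure plane at α_cr = (β + φ)/2 = (78.4 + 20.0)/2 = 49.2°, and the critical height
H_c = (4c/γ) · sinβ cosφ / [1 − cos(β − φ)]
    = (4·50.1/19.5) · sin78.4°·cos20.0° / [1 − cos(58.4°)]
    = 10.277 · 0.9796·0.9397 / [1 − 0.5240]
    = 10.277 · 0.9205 / 0.4760
    = 19.87 m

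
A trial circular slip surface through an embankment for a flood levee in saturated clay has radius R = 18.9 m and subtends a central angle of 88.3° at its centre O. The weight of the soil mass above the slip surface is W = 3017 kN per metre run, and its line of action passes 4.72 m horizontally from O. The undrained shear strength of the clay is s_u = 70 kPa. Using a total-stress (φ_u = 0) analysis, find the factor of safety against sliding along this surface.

Taking moments about the centre O, the resisting moment is provided by the undrained shear strength acting along the arc:
Arc length L_a = R·θ = 18.9·(88.3°·π/180) = 18.9·1.5411 = 29.13 m
M_R = s_u·L_a·R = 70·29.13·18.9 = 38535.4 kN·m/m
M_D = W·d = 3017·4.72 = 14240.2 kN·m/m
FS = M_R / M_D = 38535.4 / 14240.2 = 2.706

FS = 2.71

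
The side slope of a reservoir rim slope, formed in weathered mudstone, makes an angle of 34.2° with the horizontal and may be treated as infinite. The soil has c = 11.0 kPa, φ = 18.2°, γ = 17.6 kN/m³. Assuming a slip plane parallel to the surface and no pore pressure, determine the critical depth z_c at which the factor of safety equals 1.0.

Setting FS = 1.00 in FS = [c + γz cos²β tanφ] / [γz sinβ cosβ] and solving for z:
z = c / [γ cosβ (FS·sinβ − cosβ·tanφ)]
  = 11.0 / [17.6·cos34.2°·(1.00·sin34.2° − cos34.2°·tan18.2°)]
  = 11.0 / [17.6·0.8271·(1.00·0.5621 − 0.8271·0.3288)]
  = 11.0 / 4.2236 = 2.604 m

z_c = 2.60 m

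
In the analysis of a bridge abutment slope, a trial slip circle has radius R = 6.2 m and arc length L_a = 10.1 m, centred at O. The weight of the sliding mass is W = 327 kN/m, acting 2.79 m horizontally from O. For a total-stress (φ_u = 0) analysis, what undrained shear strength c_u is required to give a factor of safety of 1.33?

c_u = 19.4 kPa

FS = c_u·L_a·R / (W·d), so c_u = FS·W·d / (L_a·R).
c_u = 1.33·327·2.79 / (10.10·6.2) = 1213.4 / 62.62 = 19.38 kPa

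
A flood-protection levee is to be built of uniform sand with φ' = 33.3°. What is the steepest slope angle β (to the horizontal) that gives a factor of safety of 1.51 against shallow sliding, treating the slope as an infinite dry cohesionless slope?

β = 23.5°

For an infinite dry cohesionless slope FS = tanφ'/tanβ, so tanβ = tanφ' / FS.
tanβ = tan33.3° / 1.51 = 0.6569 / 1.51 = 0.4350
β = arctan(0.4350) = 23.51°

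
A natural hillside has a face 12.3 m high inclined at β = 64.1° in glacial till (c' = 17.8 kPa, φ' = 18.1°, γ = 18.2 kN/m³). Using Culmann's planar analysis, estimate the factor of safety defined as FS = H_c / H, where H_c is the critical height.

H_c = (4c'/γ) · sinβ cosφ' / [1 − cos(β − φ')]
    = (4·17.8/18.2) · sin64.1°·cos18.1° / [1 − cos46.0°]
    = 3.912 · 0.8550 / 0.3053 = 10.95 m
FS = H_c / H = 10.95 / 12.3 = 0.891

FS = 0.89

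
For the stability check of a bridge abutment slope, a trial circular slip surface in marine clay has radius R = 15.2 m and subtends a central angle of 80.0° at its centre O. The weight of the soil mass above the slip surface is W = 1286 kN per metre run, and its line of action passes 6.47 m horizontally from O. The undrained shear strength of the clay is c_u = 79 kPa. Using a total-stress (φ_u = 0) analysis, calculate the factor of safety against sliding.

Taking moments about the centre O, the resisting moment is provided by the undrained shear strength acting along the arc:
Arc length L_a = R·θ = 15.2·(80.0°·π/180) = 15.2·1.3963 = 21.22 m
M_R = c_u·L_a·R = 79·21.22·15.2 = 25484.8 kN·m/m
M_D = W·d = 1286·6.47 = 8320.4 kN·m/m
FS = M_R / M_D = 25484.8 / 8320.4 = 3.063

FS = 3.06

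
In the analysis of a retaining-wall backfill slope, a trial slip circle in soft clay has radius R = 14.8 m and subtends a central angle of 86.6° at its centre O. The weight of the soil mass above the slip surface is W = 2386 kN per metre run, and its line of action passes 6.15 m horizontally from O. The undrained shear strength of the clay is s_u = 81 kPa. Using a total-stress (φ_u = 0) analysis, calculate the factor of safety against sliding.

FS = 1.83

Taking moments about the centre O, the resisting moment is provided by the undrained shear strength acting along the arc:
Arc length L_a = R·θ = 14.8·(86.6°·π/180) = 14.8·1.5115 = 22.37 m
M_R = s_u·L_a·R = 81·22.37·14.8 = 26816.6 kN·m/m
M_D = W·d = 2386·6.15 = 14673.9 kN·m/m
FS = M_R / M_D = 26816.6 / 14673.9 = 1.828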